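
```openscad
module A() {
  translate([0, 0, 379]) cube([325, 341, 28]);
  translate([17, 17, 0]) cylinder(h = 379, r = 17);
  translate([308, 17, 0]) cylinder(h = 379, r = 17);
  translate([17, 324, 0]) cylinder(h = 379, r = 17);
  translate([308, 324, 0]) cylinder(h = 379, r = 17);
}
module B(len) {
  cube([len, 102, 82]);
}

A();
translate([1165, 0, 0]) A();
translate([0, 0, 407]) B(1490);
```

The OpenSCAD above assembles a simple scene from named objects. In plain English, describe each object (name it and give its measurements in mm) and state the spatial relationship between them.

A is a simple wooden stool: a rectangular seat 325 mm (x) by 341 mm (y), 28 mm thick, top face at z = 407 mm, on four round legs, each 34 mm in diameter. The legs rest on z = 0, each leg's axis is inset half a diameter from the nearest pair of seat edges (so the leg's bounding box is flush with the corner).

B is a rectangular beam 1490 mm long (x), 102 mm deep (y), 82 mm thick (z).

The beam spans the tops of two stools placed 840 mm apart, resting at z = 407 mm.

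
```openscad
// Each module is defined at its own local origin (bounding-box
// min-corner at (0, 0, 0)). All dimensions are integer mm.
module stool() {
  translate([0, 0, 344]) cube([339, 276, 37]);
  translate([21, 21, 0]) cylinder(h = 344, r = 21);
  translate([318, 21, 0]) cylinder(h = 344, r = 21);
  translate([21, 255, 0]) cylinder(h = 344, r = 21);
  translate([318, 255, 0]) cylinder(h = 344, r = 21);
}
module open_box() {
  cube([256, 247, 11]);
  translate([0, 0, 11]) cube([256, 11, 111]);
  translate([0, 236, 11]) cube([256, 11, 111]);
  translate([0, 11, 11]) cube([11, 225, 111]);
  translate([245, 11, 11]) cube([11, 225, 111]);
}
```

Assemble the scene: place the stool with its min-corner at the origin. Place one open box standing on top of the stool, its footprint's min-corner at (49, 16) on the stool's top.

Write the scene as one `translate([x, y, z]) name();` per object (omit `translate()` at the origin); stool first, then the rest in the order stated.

stool();
translate([49, 16, 381]) open_box();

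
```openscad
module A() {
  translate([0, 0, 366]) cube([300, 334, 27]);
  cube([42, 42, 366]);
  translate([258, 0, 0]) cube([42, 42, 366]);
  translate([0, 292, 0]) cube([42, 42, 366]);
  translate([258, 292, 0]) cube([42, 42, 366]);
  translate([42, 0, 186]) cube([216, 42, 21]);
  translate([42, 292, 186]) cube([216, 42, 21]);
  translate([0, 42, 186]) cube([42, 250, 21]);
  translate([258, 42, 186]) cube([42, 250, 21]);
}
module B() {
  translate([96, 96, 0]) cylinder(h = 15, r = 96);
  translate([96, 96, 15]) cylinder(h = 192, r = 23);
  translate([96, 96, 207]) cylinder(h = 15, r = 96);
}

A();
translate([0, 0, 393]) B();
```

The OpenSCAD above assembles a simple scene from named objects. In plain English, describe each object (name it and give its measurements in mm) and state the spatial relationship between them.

A is a four-legged stool. The seat is 300×334 mm, 27 mm thick, top at z = 393 mm. It stands on four square legs, each 42×42 mm in cross-section, from z = 0 to the seat underside, each flush with a corner of the seat. Four stretchers, 42 mm wide and 21 mm tall, connect adjacent legs with their undersides at z = 186 mm, each running between the inner faces of the legs it joins and aligned with the legs' outer faces on the other axis.

B is a spool: two coaxial disc flanges of radius 96 mm and thickness 15 mm, joined by a core cylinder of radius 23 mm and height 192 mm. The lower flange rests on z = 0 and the three cylinders share a vertical axis.

The spool is on top of the stool.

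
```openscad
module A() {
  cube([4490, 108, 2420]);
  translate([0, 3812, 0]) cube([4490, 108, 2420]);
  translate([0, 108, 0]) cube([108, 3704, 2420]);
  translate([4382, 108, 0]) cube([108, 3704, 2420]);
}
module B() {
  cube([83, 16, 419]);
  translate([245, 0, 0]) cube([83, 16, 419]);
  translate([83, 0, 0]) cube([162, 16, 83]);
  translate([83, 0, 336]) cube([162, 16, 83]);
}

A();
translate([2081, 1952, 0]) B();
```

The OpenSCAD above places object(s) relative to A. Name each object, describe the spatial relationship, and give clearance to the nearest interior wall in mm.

A is a house frame. B is a picture frame. The picture frame sits inside the house frame, centred. The clearance to the nearest interior wall is 1844 mm.

Clearances: x = 1973, y = 1844; minimum 1844 mm.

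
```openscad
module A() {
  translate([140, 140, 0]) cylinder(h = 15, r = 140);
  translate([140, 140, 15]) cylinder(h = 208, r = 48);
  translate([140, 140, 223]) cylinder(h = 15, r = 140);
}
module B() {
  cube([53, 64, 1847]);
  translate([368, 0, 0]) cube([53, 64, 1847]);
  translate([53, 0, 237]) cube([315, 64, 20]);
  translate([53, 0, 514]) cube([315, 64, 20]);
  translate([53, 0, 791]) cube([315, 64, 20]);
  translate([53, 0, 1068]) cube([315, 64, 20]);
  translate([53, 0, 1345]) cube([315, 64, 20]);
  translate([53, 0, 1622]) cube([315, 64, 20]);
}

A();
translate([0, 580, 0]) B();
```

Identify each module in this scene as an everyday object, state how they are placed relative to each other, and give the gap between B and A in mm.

The ladder's nearest face is 300 mm from the spool's +y face.

A is a spool. B is a ladder. The ladder is on the floor beside the spool on its +y side. The gap between the ladder and the spool is 300 mm.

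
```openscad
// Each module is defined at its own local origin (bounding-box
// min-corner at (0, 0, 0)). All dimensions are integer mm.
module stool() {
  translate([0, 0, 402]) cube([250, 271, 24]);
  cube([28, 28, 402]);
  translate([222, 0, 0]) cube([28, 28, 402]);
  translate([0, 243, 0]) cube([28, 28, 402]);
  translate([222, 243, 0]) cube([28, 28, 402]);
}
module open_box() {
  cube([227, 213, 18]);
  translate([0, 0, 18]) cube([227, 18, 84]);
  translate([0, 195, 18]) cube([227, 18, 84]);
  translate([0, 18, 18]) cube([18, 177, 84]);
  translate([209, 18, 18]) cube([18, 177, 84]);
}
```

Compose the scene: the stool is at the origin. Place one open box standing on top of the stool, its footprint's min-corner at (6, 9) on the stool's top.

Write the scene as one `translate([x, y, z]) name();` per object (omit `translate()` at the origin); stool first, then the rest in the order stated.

stool();
translate([6, 9, 426]) open_box();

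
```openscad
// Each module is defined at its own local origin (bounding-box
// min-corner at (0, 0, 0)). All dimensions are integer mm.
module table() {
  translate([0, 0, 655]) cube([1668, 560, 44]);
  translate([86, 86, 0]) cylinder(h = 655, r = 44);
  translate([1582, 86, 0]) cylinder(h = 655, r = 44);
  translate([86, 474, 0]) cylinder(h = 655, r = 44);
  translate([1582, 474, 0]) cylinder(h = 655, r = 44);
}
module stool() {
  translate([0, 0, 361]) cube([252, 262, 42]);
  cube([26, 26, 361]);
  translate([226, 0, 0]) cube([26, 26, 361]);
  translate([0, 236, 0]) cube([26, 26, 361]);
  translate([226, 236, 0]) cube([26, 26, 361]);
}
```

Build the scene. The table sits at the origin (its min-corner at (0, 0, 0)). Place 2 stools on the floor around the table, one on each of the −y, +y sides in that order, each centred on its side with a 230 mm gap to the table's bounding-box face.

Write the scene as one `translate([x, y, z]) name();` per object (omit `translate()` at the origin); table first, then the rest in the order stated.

table();
translate([708, -492, 0]) stool();
translate([708, 790, 0]) stool();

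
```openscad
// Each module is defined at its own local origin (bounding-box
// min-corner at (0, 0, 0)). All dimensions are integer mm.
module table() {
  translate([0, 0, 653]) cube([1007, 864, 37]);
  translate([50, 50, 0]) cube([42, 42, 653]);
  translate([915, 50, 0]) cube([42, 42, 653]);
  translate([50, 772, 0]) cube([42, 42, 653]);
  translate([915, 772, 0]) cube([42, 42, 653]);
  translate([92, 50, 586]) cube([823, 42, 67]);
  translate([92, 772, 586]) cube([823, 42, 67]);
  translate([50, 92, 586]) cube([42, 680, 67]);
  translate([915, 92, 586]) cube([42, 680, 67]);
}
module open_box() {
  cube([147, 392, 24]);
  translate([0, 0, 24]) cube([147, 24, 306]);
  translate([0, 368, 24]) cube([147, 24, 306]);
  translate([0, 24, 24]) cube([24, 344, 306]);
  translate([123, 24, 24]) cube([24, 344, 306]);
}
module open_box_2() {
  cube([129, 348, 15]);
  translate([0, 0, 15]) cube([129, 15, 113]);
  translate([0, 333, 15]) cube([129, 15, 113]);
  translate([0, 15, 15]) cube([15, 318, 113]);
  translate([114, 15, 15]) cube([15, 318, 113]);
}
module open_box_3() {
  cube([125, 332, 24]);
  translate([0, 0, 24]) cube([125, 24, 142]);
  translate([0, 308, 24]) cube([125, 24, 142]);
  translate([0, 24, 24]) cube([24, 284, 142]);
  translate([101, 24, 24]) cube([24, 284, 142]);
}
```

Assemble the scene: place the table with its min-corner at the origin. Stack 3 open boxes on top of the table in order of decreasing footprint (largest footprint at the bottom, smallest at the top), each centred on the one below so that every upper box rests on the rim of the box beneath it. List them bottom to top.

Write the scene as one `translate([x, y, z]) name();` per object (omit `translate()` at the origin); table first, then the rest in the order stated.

table();
translate([430, 236, 690]) open_box();
translate([439, 258, 1020]) open_box_2();
translate([441, 266, 1148]) open_box_3();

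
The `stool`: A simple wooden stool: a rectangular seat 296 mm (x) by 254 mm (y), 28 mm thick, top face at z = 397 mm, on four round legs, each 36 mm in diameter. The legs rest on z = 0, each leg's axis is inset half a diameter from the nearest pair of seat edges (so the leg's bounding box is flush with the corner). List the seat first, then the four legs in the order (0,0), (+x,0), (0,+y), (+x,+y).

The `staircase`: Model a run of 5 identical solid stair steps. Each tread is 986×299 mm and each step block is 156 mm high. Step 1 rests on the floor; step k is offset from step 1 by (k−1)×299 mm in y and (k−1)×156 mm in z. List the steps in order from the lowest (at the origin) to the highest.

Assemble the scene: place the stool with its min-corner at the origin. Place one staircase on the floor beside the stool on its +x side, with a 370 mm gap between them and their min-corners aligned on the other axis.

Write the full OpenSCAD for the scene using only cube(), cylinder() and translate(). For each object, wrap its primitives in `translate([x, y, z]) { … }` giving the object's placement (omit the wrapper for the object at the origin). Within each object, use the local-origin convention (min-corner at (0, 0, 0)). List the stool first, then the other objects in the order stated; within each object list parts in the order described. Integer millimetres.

translate([0, 0, 369]) cube([296, 254, 28]);
translate([18, 18, 0]) cylinder(h = 369, r = 18);
translate([278, 18, 0]) cylinder(h = 369, r = 18);
translate([18, 236, 0]) cylinder(h = 369, r = 18);
translate([278, 236, 0]) cylinder(h = 369, r = 18);
translate([666, 0, 0]) {
  cube([986, 299, 156]);
  translate([0, 299, 156]) cube([986, 299, 156]);
  translate([0, 598, 312]) cube([986, 299, 156]);
  translate([0, 897, 468]) cube([986, 299, 156]);
  translate([0, 1196, 624]) cube([986, 299, 156]);
}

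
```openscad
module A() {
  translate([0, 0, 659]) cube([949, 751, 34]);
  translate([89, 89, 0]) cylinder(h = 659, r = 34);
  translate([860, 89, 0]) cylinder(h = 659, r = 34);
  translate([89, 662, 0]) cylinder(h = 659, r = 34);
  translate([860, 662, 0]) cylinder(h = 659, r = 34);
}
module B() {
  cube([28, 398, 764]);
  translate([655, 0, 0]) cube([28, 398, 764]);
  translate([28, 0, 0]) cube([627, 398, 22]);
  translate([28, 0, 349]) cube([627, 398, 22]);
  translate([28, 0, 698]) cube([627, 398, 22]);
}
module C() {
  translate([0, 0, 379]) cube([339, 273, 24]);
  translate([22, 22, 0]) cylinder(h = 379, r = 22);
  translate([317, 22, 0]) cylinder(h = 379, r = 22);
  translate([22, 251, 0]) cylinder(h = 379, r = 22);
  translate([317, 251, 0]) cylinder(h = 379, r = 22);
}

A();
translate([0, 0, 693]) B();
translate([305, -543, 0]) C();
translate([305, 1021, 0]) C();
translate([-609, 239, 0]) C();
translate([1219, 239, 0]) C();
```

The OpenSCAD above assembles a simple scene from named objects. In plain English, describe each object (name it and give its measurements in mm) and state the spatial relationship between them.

A is a table: top 949 mm (x) × 751 mm (y), 34 mm thick, upper face at z = 693 mm, on four round legs of 68 mm diameter, each leg's bounding box inset 55 mm from the nearest pair of top edges, running from z = 0 to the bottom of the top.

B is an open bookshelf. Two side panels, each 28 mm thick, 398 mm deep and 764 mm tall, stand 683 mm apart (outside-to-outside). Between them sit 3 shelves, each 22 mm thick and 398 mm deep, spanning the full gap between the sides. The bottom shelf rests on the floor (its underside at z = 0) and the clear gap between one shelf's top and the next shelf's underside is 327 mm.

C is a simple wooden stool: a rectangular seat 339 mm (x) by 273 mm (y), 24 mm thick, top face at z = 403 mm, on four round legs, each 44 mm in diameter. The legs rest on z = 0, each leg's axis is inset half a diameter from the nearest pair of seat edges (so the leg's bounding box is flush with the corner).

The bookshelf is on top of the table. Four stools sit around the table at the −y, +y, −x, +x sides.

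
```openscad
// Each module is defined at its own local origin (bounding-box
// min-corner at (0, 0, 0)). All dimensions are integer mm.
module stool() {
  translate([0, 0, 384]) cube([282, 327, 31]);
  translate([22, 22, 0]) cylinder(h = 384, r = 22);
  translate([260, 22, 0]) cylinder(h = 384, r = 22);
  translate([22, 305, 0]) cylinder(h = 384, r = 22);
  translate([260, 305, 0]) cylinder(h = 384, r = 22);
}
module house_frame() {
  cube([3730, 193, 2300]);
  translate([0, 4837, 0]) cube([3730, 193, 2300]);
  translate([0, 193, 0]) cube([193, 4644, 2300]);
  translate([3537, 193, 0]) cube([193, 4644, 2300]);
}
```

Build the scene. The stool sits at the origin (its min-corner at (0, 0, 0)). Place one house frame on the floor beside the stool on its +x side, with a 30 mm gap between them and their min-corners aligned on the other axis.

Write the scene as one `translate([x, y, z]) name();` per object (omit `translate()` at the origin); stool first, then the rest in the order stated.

stool();
translate([312, 0, 0]) house_frame();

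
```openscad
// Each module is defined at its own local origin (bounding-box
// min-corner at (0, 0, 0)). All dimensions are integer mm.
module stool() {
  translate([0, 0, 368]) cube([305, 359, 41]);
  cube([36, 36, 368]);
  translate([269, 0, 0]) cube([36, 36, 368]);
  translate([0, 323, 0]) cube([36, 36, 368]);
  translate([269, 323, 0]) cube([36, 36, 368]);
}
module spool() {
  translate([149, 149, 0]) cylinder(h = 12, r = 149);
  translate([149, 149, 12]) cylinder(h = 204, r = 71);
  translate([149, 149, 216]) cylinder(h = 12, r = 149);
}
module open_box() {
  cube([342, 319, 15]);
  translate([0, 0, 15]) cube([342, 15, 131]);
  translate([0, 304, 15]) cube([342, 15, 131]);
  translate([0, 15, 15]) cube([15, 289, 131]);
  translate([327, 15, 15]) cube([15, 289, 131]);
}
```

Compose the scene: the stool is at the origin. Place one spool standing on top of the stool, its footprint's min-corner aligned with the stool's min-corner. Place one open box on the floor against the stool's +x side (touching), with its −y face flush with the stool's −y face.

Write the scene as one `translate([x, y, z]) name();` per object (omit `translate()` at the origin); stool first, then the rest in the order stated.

stool();
translate([0, 0, 409]) spool();
translate([305, 0, 0]) open_box();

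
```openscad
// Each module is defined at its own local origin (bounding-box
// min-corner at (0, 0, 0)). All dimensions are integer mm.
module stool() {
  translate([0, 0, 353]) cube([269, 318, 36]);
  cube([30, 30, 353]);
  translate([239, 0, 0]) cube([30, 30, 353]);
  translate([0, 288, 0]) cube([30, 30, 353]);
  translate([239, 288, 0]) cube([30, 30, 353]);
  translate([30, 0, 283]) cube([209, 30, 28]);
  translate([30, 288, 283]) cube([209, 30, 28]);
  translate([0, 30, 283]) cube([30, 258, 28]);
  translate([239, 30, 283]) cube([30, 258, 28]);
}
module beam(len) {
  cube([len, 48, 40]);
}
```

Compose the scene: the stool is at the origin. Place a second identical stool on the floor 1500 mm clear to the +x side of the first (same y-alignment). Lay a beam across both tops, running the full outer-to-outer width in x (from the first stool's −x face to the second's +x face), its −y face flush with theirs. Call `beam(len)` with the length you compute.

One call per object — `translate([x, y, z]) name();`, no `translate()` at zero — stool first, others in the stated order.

stool();
translate([1769, 0, 0]) stool();
translate([0, 0, 389]) beam(2038);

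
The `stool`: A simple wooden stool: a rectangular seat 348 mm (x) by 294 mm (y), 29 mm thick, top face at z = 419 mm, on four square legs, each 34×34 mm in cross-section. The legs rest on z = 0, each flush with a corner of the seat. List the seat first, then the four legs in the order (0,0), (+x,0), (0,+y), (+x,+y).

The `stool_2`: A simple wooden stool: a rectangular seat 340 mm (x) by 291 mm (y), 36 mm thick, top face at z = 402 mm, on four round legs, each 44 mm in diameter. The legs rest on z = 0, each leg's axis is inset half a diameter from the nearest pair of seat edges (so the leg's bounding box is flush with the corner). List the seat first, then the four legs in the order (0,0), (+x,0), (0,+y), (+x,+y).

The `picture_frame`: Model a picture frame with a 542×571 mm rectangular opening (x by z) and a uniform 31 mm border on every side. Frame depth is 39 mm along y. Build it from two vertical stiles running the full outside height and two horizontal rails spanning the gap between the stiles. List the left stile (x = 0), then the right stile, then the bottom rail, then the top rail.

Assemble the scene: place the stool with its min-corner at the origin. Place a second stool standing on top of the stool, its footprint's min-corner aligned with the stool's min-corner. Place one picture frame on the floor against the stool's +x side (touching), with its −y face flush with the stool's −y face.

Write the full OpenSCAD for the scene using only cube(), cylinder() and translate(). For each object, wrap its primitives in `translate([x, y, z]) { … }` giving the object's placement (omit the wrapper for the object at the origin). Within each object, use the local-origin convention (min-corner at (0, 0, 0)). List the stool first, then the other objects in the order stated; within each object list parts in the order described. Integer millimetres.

translate([0, 0, 390]) cube([348, 294, 29]);
cube([34, 34, 390]);
translate([314, 0, 0]) cube([34, 34, 390]);
translate([0, 260, 0]) cube([34, 34, 390]);
translate([314, 260, 0]) cube([34, 34, 390]);
translate([0, 0, 419]) {
  translate([0, 0, 366]) cube([340, 291, 36]);
  translate([22, 22, 0]) cylinder(h = 366, r = 22);
  translate([318, 22, 0]) cylinder(h = 366, r = 22);
  translate([22, 269, 0]) cylinder(h = 366, r = 22);
  translate([318, 269, 0]) cylinder(h = 366, r = 22);
}
translate([348, 0, 0]) {
  cube([31, 39, 633]);
  translate([573, 0, 0]) cube([31, 39, 633]);
  translate([31, 0, 0]) cube([542, 39, 31]);
  translate([31, 0, 602]) cube([542, 39, 31]);
}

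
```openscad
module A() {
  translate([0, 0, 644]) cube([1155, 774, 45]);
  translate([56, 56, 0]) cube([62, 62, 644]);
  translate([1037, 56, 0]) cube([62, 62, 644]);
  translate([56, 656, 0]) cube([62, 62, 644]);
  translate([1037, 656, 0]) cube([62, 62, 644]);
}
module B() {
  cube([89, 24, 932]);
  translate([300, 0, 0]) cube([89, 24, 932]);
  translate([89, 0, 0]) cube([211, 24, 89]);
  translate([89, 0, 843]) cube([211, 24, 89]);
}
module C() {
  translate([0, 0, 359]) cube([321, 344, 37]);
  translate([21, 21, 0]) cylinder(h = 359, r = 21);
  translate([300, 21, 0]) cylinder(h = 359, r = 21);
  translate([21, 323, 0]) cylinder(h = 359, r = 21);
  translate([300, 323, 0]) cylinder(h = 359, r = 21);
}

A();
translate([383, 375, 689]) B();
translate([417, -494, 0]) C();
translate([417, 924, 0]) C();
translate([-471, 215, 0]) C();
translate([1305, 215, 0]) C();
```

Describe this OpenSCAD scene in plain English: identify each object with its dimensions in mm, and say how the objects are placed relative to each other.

A is a rectangular dining table. The top is 1155×774×45 mm with its upper surface at z = 689 mm. It stands on four 62×62 mm square legs, each inset 56 mm from the nearest pair of top edges, running from the floor to the underside of the top.

B is a picture frame with a 211×754 mm rectangular opening (x by z) and a uniform 89 mm border on every side. Frame depth is 24 mm along y. It is built from two vertical stiles running the full outside height and two horizontal rails spanning the gap between the stiles.

C is a four-legged stool. The seat is a 321×344×37 mm slab whose top surface is at z = 396 mm; four round legs, each 42 mm in diameter, run from the floor (z = 0) to the underside of the seat, each leg's axis is inset half a diameter from the nearest pair of seat edges (so the leg's bounding box is flush with the corner).

The picture frame is on top of the table, centred. Four stools sit around the table at the −y, +y, −x, +x sides.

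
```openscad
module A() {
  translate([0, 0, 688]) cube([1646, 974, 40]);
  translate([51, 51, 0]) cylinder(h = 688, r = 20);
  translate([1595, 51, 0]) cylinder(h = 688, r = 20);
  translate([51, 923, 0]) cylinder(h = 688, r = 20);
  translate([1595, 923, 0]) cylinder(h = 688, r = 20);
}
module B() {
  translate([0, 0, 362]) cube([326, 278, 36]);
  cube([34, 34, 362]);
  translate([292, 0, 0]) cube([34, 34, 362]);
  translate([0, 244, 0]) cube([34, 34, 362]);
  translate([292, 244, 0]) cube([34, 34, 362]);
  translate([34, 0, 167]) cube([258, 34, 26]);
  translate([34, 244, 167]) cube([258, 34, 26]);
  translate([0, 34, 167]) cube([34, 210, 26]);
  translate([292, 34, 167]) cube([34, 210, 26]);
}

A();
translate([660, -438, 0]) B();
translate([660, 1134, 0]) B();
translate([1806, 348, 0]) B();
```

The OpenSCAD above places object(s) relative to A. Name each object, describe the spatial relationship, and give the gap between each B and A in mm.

Each stool's nearest face is 160 mm from the table's bounding box.

A is a table. B is a stool. Three stools sit around the table at the −y, +y, +x sides. The gap between each stool and the table is 160 mm.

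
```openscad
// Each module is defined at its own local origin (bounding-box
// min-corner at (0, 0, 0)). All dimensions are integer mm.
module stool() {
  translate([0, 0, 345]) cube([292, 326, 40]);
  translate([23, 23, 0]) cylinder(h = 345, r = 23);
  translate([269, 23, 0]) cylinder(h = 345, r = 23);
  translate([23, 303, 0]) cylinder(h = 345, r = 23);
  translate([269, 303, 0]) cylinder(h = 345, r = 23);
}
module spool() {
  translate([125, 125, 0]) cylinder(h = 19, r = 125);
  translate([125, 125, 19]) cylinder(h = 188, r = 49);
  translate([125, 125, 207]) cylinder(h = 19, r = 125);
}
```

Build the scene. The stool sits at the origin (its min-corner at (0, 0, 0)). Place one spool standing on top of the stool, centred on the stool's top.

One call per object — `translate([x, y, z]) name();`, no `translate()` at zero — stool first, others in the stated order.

stool();
translate([21, 38, 385]) spool();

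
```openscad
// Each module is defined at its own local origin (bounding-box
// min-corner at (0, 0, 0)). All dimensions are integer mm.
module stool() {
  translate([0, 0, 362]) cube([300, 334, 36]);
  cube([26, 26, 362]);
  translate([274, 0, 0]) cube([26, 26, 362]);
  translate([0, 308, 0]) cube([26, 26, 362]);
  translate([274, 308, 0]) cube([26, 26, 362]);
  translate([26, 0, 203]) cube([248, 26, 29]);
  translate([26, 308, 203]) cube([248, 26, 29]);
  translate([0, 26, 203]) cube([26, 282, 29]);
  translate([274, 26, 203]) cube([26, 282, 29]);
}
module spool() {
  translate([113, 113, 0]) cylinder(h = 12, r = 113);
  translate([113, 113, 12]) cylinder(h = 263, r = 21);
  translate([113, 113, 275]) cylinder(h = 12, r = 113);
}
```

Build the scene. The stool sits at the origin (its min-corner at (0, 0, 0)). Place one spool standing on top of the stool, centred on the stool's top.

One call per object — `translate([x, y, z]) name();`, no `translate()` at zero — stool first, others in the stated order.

stool();
translate([37, 54, 398]) spool();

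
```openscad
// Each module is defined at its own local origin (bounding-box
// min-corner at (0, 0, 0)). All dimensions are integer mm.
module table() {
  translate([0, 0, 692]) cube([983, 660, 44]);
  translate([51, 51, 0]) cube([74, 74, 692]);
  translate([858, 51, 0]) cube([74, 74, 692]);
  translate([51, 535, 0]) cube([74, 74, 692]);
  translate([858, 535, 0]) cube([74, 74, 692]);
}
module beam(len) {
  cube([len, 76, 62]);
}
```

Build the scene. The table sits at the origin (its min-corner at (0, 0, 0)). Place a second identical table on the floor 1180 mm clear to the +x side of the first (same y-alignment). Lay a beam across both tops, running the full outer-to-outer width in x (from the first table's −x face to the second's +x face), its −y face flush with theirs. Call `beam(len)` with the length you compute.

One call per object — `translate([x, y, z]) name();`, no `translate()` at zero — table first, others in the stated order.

table();
translate([2163, 0, 0]) table();
translate([0, 0, 736]) beam(3146);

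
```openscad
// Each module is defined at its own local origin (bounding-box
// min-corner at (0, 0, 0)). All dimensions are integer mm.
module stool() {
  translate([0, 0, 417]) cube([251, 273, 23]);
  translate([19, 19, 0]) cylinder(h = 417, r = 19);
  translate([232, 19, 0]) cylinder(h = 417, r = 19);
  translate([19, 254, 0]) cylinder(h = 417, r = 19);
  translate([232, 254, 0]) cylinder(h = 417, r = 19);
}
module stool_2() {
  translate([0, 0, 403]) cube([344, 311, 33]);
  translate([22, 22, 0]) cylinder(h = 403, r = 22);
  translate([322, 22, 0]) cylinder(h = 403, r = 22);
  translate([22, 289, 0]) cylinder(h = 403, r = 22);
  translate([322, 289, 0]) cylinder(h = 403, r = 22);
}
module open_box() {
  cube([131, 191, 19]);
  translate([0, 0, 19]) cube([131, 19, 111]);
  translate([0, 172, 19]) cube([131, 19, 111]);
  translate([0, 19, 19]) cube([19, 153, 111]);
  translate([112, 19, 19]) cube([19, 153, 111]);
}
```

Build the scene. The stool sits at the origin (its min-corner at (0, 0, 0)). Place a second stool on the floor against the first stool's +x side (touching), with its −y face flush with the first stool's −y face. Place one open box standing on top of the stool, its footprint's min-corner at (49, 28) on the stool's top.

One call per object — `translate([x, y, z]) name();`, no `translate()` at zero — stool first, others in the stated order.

stool();
translate([251, 0, 0]) stool_2();
translate([49, 28, 440]) open_box();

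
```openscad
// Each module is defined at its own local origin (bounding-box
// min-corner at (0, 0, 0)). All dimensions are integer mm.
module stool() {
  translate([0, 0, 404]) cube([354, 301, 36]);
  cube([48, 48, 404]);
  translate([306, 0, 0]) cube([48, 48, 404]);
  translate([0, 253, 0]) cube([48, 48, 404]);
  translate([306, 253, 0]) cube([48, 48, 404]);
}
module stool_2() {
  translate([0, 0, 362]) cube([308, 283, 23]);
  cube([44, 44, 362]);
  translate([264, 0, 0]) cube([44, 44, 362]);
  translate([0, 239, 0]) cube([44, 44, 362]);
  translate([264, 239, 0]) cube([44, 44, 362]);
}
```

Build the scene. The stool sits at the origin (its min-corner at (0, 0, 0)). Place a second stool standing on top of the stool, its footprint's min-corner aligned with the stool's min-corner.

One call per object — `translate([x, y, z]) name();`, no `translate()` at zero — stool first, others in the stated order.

stool();
translate([0, 0, 440]) stool_2();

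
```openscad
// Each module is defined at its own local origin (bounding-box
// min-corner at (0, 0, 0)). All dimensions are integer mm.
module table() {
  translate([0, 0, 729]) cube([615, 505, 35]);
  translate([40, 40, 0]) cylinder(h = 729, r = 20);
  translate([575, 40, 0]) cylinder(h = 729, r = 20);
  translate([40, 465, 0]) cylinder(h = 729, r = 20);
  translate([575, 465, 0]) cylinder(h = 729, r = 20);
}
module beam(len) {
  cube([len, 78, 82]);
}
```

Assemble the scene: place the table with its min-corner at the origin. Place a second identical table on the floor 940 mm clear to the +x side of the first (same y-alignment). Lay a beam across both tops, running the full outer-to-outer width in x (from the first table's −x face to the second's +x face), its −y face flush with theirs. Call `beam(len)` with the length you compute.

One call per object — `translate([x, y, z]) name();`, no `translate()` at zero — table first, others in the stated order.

table();
translate([1555, 0, 0]) table();
translate([0, 0, 764]) beam(2170);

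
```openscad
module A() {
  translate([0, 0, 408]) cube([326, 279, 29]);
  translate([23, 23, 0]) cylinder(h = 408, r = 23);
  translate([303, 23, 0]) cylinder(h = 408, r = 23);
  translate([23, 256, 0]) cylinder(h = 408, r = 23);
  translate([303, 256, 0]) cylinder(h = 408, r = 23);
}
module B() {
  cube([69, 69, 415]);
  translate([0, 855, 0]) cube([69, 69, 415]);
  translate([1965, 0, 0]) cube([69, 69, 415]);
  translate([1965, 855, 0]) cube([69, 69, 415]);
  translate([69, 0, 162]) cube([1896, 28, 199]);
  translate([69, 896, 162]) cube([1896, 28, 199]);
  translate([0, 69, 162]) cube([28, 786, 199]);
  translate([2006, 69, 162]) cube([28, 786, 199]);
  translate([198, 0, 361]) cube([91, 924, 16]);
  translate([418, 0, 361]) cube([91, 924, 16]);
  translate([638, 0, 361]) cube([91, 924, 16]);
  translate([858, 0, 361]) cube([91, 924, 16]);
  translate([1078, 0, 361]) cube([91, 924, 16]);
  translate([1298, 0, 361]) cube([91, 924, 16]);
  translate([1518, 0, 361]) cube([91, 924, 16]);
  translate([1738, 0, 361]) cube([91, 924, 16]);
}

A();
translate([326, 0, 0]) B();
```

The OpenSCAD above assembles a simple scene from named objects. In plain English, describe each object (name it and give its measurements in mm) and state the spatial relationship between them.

A is a four-legged stool. The seat is a 326×279×29 mm slab whose top surface is at z = 437 mm; four round legs, each 46 mm in diameter, run from the floor (z = 0) to the underside of the seat, each leg's axis is inset half a diameter from the nearest pair of seat edges (so the leg's bounding box is flush with the corner).

B is a bed frame 2034 mm long (x) by 924 mm wide (y). Four 69×69 mm corner posts, 415 mm tall, at the corners of the footprint. Four rails of 28 mm thickness and 199 mm height run between adjacent posts with their undersides at z = 162 mm, their outer faces flush with the outside of the frame (the two x-running rails run between the posts' inner faces; the two y-running rails run between the posts' inner faces). 8 slats, each 91 mm wide (x) and 16 mm thick, lie across the top of the two x-running rails, running the full 924 mm width of the frame in y; the slats are evenly spaced along x between the inner faces of the end posts with equal gaps (rounded down to the nearest mm) at the −x end and between each pair — any rounding remainder accumulates at the +x end.

The bed frame is against the stool's +x side, with their −y faces flush.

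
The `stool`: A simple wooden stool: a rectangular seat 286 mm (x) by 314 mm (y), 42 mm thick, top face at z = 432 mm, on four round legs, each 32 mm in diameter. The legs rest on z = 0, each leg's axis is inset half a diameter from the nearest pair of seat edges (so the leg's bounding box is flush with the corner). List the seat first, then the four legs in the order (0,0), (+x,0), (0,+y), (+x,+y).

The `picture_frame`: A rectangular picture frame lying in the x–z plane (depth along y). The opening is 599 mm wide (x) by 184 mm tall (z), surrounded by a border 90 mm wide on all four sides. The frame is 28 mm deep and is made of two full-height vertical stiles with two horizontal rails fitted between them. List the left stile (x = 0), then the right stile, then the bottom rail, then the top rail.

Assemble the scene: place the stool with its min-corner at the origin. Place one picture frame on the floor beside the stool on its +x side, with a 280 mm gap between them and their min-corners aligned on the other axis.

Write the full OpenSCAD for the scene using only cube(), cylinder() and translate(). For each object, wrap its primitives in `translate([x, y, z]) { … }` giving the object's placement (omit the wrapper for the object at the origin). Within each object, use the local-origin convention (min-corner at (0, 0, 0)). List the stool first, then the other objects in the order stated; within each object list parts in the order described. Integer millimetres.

translate([0, 0, 390]) cube([286, 314, 42]);
translate([16, 16, 0]) cylinder(h = 390, r = 16);
translate([270, 16, 0]) cylinder(h = 390, r = 16);
translate([16, 298, 0]) cylinder(h = 390, r = 16);
translate([270, 298, 0]) cylinder(h = 390, r = 16);
translate([566, 0, 0]) {
  cube([90, 28, 364]);
  translate([689, 0, 0]) cube([90, 28, 364]);
  translate([90, 0, 0]) cube([599, 28, 90]);
  translate([90, 0, 274]) cube([599, 28, 90]);
}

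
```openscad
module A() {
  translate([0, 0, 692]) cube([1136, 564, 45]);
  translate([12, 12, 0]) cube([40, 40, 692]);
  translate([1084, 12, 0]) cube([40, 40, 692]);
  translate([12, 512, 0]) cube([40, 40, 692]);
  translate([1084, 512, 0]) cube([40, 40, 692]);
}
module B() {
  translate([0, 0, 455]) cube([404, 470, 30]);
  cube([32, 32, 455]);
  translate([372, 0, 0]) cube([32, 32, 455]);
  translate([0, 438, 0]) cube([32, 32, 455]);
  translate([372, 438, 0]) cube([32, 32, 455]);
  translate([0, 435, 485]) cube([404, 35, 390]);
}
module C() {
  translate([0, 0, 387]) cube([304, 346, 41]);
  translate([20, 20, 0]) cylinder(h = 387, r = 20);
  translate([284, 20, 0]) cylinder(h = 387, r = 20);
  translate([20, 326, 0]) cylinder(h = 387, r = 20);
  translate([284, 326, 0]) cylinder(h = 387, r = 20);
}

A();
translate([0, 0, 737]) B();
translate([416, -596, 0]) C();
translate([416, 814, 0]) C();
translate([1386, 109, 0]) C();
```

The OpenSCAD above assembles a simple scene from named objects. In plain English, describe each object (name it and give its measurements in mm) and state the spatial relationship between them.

A is a table with a 1136×564 mm rectangular top, 45 mm thick, top surface at z = 737 mm, supported by four 40×40 mm square legs, each inset 12 mm from the nearest pair of top edges, running from the floor.

B is a chair. The seat is a 404×470×30 mm slab with its top at z = 485 mm, on four 32×32 mm corner legs (flush with the seat edges, standing on z = 0). A flat backrest 35 mm thick, 390 mm tall, spans the full seat width and rises from the seat top along its +y edge, rear face flush with the rear of the seat.

C is a four-legged stool. The seat is 304×346 mm, 41 mm thick, top at z = 428 mm. It stands on four round legs, each 40 mm in diameter, from z = 0 to the seat underside, each leg's axis is inset half a diameter from the nearest pair of seat edges (so the leg's bounding box is flush with the corner).

The chair is on top of the table. Three stools sit around the table at the −y, +y, +x sides.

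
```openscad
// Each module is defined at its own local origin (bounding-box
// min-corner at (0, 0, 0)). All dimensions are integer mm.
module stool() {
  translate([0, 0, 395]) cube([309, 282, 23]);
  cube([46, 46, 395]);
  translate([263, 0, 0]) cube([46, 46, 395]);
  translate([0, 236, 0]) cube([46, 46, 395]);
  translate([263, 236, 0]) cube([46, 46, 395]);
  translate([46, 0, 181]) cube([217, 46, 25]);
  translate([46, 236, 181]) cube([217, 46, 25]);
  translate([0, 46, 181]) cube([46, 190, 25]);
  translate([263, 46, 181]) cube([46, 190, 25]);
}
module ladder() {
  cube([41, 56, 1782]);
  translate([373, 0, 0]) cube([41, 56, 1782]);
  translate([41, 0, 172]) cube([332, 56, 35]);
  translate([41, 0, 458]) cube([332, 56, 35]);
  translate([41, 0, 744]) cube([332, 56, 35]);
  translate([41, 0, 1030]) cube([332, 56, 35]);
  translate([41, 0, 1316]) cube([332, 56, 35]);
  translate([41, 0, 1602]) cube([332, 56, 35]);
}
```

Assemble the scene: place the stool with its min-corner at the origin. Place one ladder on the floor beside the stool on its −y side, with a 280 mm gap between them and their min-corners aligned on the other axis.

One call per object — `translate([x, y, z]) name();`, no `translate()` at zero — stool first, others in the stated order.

stool();
translate([0, -336, 0]) ladder();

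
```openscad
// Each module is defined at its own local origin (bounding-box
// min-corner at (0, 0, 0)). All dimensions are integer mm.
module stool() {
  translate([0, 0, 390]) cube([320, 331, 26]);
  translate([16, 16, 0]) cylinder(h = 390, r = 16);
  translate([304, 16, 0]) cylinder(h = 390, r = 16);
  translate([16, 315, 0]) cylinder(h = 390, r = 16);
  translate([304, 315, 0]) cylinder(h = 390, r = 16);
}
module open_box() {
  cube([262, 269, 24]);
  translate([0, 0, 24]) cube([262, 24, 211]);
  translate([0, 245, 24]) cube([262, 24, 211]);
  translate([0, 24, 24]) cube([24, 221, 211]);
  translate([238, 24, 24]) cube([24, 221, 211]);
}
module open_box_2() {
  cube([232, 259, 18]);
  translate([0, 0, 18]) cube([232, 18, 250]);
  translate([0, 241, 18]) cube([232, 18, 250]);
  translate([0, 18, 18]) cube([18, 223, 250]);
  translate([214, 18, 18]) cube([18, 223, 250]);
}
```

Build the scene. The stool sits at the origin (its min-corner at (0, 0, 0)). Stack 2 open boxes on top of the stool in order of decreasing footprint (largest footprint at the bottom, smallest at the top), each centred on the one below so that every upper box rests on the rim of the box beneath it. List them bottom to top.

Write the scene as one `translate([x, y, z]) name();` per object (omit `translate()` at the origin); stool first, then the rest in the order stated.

stool();
translate([29, 31, 416]) open_box();
translate([44, 36, 651]) open_box_2();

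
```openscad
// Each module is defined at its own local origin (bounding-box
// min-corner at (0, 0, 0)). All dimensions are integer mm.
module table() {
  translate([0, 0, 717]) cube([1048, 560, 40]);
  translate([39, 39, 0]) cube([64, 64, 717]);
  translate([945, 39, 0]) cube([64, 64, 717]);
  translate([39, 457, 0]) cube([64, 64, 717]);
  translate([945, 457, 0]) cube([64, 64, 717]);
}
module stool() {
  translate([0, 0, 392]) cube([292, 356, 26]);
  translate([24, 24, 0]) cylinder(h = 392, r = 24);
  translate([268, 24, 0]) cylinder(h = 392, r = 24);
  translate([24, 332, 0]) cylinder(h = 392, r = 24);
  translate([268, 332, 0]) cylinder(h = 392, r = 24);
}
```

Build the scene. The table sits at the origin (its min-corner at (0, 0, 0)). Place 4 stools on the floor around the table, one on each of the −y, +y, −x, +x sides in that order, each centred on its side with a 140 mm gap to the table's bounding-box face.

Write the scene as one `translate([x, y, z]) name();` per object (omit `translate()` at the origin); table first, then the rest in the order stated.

table();
translate([378, -496, 0]) stool();
translate([378, 700, 0]) stool();
translate([-432, 102, 0]) stool();
translate([1188, 102, 0]) stool();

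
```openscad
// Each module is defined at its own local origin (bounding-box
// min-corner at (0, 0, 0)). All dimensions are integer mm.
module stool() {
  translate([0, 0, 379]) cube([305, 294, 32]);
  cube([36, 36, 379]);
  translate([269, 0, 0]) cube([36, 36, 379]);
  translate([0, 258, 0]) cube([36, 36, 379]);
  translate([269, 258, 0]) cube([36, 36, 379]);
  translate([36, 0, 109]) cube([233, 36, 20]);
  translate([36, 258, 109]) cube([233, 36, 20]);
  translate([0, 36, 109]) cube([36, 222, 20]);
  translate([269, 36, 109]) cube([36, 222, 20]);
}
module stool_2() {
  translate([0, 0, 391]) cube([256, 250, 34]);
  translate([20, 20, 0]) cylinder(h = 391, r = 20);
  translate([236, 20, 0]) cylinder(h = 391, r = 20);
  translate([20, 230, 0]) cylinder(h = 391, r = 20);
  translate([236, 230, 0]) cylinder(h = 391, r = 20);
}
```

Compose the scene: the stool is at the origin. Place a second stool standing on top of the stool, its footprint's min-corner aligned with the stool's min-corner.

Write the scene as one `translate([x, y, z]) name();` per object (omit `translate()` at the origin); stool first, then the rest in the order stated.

stool();
translate([0, 0, 411]) stool_2();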